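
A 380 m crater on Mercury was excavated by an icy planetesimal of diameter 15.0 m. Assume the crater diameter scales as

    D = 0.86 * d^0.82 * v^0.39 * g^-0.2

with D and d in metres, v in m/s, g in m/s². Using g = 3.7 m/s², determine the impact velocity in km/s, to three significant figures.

v ≈ 39.9 km/s

Rearranging for v: v = [D / (0.86 · 15^0.82 · 3.7^-0.2)]^(1/0.39).
15^0.82 = 9.213
3.7^-0.2 = 0.7698
Denominator = 0.86 × 9.213 × 0.7698 = 6.099
D / 6.099 = 380 / 6.099 = 62.31
v = 62.31^(1/0.39) = 62.31^2.5641 = 39942 m/s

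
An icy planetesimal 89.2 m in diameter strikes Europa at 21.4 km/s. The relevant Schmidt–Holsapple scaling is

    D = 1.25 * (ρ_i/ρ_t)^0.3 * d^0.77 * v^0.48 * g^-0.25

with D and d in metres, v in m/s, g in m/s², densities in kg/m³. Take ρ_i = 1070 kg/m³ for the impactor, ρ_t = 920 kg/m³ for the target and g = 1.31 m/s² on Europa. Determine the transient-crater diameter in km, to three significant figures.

In SI units: v = 21400 m/s.
(ρ_i/ρ_t)^0.3 = (1070/920)^0.3 = 1.046
d^0.77 = 89.2^0.77 = 31.75
v^0.48 = 21400^0.48 = 119.8
g^-0.25 = 1.31^-0.25 = 0.9347
D = 1.25 × 1.046 × 31.75 × 119.8 × 0.9347 = 4649 m
   = 4.649 km

D ≈ 4.65 km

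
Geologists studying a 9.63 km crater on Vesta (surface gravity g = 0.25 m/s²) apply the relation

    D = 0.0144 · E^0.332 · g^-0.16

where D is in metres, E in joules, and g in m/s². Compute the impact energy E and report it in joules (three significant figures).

Rearranging: E = [D / (0.0144 · g^-0.16)]^(1/0.332).
D = 9630 m.
g^-0.16 = 0.25^-0.16 = 1.248
D / (0.0144 × 1.248) = 9630 / (0.01797) = 5.359 × 10^5
E = (5.359 × 10^5)^3.012 = 1.803 × 10^17 J

E ≈ 1.80 × 10^17 J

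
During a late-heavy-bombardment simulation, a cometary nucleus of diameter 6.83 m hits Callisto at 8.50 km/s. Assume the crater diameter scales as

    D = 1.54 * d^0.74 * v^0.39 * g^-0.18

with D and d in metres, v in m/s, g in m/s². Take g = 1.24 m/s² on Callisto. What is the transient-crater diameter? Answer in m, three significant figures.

In SI units: v = 8500 m/s.
d^0.74 = 6.83^0.74 = 4.144
v^0.39 = 8500^0.39 = 34.08
g^-0.18 = 1.24^-0.18 = 0.9620
D = 1.54 × 4.144 × 34.08 × 0.9620 = 209.2 m

D ≈ 209 m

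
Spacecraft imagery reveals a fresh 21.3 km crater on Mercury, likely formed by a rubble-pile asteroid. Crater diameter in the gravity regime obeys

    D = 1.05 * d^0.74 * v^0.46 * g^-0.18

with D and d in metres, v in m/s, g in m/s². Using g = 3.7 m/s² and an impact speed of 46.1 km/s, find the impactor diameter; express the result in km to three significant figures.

d ≈ 1.15 km

Rearranging for d: d = [D / (1.05 · 46100^0.46 · 3.7^-0.18)]^(1/0.74).
D = 21300 m.
46100^0.46 = 139.7
3.7^-0.18 = 0.7902
Denominator = 1.05 × 139.7 × 0.7902 = 115.9
D / 115.9 = 21300 / 115.9 = 183.8
d = 183.8^(1/0.74) = 183.8^1.3514 = 1148 m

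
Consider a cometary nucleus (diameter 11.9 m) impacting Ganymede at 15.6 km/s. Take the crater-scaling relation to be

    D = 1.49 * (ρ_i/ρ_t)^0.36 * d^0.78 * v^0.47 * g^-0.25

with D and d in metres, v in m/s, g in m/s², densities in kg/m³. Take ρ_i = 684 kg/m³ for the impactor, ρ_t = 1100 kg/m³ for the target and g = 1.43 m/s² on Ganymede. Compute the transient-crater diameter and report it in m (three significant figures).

D ≈ 741 m

In SI units: v = 15600 m/s.
(ρ_i/ρ_t)^0.36 = (684/1100)^0.36 = 0.8428
d^0.78 = 11.9^0.78 = 6.901
v^0.47 = 15600^0.47 = 93.49
g^-0.25 = 1.43^-0.25 = 0.9145
D = 1.49 × 0.8428 × 6.901 × 93.49 × 0.9145 = 740.9 m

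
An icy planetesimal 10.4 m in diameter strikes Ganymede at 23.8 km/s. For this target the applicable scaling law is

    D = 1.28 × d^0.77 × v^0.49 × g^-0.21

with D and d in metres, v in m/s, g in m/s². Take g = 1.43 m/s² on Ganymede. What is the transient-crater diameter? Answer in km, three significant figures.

D ≈ 1.01 km

In SI units: v = 23800 m/s.
d^0.77 = 10.4^0.77 = 6.069
v^0.49 = 23800^0.49 = 139.5
g^-0.21 = 1.43^-0.21 = 0.9276
D = 1.28 × 6.069 × 139.5 × 0.9276 = 1005 m
   = 1.005 km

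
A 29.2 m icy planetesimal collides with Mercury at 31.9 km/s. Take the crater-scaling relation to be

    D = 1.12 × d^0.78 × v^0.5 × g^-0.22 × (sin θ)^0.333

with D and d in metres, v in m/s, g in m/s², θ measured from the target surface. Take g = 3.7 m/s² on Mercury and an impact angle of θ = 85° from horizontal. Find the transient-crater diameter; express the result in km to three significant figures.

In SI units: v = 31900 m/s.
d^0.78 = 29.2^0.78 = 13.90
v^0.5 = 31900^0.5 = 178.6
g^-0.22 = 3.7^-0.22 = 0.7499
(sin 85°)^0.333 = 0.9962^0.333 = 0.9987
D = 1.12 × 13.90 × 178.6 × 0.7499 × 0.9987 = 2082 m
   = 2.082 km

D ≈ 2.08 km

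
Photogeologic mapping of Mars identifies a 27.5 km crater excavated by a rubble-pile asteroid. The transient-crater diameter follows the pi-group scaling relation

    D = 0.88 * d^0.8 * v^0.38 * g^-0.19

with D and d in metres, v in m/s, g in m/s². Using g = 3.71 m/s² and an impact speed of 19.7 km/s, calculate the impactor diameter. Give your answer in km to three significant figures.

Rearranging for d: d = [D / (0.88 · 19700^0.38 · 3.71^-0.19)]^(1/0.8).
D = 27500 m.
19700^0.38 = 42.84
3.71^-0.19 = 0.7795
Denominator = 0.88 × 42.84 × 0.7795 = 29.39
D / 29.39 = 27500 / 29.39 = 935.7
d = 935.7^(1/0.8) = 935.7^1.25 = 5175 m

d ≈ 5.18 km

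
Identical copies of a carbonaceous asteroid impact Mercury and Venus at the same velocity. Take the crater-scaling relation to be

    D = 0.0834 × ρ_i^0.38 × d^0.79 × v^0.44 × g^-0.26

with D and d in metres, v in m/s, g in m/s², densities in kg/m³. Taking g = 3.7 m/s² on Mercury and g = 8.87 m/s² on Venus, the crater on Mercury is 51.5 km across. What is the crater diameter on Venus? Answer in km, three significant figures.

All impactor-dependent factors cancel in the ratio, leaving D_Venus/D_Mercury = (g_Venus/g_Mercury)^-0.26.
(8.87/3.7)^-0.26 = 2.397^-0.26 = 0.7967
D_Venus = 0.7967 × 51.5 km = 41.0 km

D ≈ 41.0 km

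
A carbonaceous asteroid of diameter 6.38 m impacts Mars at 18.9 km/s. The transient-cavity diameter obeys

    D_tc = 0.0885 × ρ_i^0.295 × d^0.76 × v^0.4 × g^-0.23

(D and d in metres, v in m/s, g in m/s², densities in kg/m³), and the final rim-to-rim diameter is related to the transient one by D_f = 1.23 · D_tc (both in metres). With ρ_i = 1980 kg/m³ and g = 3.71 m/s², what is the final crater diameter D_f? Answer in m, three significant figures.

D_f ≈ 159 m

v = 18900 m/s.
ρ_i^0.295 = 1980^0.295 = 9.387
d^0.76 = 6.38^0.76 = 4.089
v^0.4 = 18900^0.4 = 51.36
g^-0.23 = 3.71^-0.23 = 0.7397
D_tc = 0.0885 × 9.387 × 4.089 × 51.36 × 0.7397 = 129.1 m
D_f = 1.23 × 129.1 = 158.8 m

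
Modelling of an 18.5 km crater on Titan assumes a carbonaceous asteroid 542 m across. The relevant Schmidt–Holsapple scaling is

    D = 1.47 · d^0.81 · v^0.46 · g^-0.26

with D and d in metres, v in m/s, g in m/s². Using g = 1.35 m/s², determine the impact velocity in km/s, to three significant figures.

v ≈ 14.9 km/s

Rearranging for v: v = [D / (1.47 · 542^0.81 · 1.35^-0.26)]^(1/0.46).
D = 18500 m.
542^0.81 = 163.9
1.35^-0.26 = 0.9249
Denominator = 1.47 × 163.9 × 0.9249 = 222.8
D / 222.8 = 18500 / 222.8 = 83.03
v = 83.03^(1/0.46) = 83.03^2.1739 = 14867 m/s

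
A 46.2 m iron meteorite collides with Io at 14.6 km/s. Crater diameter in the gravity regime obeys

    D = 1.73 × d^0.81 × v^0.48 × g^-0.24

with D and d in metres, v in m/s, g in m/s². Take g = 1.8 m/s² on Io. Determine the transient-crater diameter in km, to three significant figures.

D ≈ 3.34 km

In SI units: v = 14600 m/s.
d^0.81 = 46.2^0.81 = 22.30
v^0.48 = 14600^0.48 = 99.74
g^-0.24 = 1.8^-0.24 = 0.8684
D = 1.73 × 22.30 × 99.74 × 0.8684 = 3341 m
   = 3.341 km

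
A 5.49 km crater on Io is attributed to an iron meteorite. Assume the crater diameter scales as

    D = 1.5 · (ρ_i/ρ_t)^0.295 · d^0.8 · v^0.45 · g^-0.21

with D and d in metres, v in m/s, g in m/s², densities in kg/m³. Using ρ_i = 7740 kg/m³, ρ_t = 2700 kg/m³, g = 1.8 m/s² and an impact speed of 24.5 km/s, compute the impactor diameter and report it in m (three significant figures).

Rearranging for d: d = [D / (1.5 · (7740/2700)^0.295 · 24500^0.45 · 1.8^-0.21)]^(1/0.8).
D = 5490 m.
(7740/2700)^0.295 = 1.364
24500^0.45 = 94.43
1.8^-0.21 = 0.8839
Denominator = 1.5 × 1.364 × 94.43 × 0.8839 = 170.8
D / 170.8 = 5490 / 170.8 = 32.14
d = 32.14^(1/0.8) = 32.14^1.25 = 76.53 m

d ≈ 76.5 m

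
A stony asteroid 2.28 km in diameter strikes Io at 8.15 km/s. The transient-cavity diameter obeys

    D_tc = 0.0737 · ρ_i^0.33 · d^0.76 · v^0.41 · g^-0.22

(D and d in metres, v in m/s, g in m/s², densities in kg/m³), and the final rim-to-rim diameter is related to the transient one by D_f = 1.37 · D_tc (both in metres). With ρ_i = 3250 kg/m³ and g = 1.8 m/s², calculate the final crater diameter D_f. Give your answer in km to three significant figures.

D_f ≈ 18.3 km

In SI: d = 2280 m, v = 8150 m/s.
ρ_i^0.33 = 3250^0.33 = 14.42
d^0.76 = 2280^0.76 = 356.5
v^0.41 = 8150^0.41 = 40.14
g^-0.22 = 1.8^-0.22 = 0.8787
D_tc = 0.0737 × 14.42 × 356.5 × 40.14 × 0.8787 = 13360 m
D_f = 1.37 × 13360 = 18303 m
     = 18.30 km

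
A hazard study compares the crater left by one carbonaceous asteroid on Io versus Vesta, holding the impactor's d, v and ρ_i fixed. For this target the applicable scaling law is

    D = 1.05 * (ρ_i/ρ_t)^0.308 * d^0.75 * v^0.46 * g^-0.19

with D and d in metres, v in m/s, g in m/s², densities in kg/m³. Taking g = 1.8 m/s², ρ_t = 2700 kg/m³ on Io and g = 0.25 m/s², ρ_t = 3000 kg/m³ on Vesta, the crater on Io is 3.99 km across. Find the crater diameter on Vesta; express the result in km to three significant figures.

D ≈ 5.62 km

The impactor-only factors (d, v, ρ_i) cancel in the ratio, leaving D_Vesta/D_Io = (g_Vesta/g_Io)^-0.19 · (ρ_t,Io/ρ_t,Vesta)^0.308.
(0.25/1.8)^-0.19 = 0.1389^-0.19 = 1.455
(2700/3000)^0.308 = 0.9000^0.308 = 0.9681
Ratio = 1.455 × 0.9681 = 1.409
D_Vesta = 1.409 × 3.99 km = 5.62 km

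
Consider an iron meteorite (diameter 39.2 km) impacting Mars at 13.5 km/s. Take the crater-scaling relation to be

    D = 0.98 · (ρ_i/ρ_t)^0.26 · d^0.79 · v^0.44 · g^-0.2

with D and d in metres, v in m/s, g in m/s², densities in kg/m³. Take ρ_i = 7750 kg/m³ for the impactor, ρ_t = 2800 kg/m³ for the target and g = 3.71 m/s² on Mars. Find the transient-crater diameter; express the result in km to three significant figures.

In SI units: d = 39200 m, v = 13500 m/s.
(ρ_i/ρ_t)^0.26 = (7750/2800)^0.26 = 1.303
d^0.79 = 39200^0.79 = 4253
v^0.44 = 13500^0.44 = 65.67
g^-0.2 = 3.71^-0.2 = 0.7694
D = 0.98 × 1.303 × 4253 × 65.67 × 0.7694 = 2.744 × 10^5 m
   = 274.4 km

D ≈ 274 km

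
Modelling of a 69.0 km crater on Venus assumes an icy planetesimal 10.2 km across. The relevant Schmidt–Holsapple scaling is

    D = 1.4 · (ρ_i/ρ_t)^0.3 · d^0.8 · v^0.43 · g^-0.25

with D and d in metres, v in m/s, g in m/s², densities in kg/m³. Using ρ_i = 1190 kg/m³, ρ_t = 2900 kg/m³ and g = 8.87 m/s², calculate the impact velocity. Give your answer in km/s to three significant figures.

Rearranging for v: v = [D / (1.4 · (1190/2900)^0.3 · 10200^0.8 · 8.87^-0.25)]^(1/0.43).
D = 69000 m.
(1190/2900)^0.3 = 0.7655
10200^0.8 = 1610
8.87^-0.25 = 0.5795
Denominator = 1.4 × 0.7655 × 1610 × 0.5795 = 999.9
D / 999.9 = 69000 / 999.9 = 69.01
v = 69.01^(1/0.43) = 69.01^2.3256 = 18905 m/s

v ≈ 18.9 km/s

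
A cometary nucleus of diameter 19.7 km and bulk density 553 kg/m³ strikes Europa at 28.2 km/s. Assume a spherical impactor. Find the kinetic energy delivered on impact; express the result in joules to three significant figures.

d = 19700 m; v = 28200 m/s.
Mass m = (π/6) ρ d³ = (π/6) × 553 × (19700)³ = 2.214 × 10^15 kg
E = ½ m v² = 0.5 × 2.214 × 10^15 × (28200)² = 8.803 × 10^23 J

E ≈ 8.80 × 10^23 J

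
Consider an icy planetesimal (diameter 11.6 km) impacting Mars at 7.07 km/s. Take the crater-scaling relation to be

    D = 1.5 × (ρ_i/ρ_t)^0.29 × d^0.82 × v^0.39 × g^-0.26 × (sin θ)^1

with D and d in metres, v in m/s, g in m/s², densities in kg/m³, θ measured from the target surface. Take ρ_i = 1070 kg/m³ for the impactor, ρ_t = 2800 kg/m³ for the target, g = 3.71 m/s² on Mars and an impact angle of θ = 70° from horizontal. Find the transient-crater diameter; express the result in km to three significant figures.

D ≈ 51.8 km

In SI units: d = 11600 m, v = 7070 m/s.
(ρ_i/ρ_t)^0.29 = (1070/2800)^0.29 = 0.7566
d^0.82 = 11600^0.82 = 2152
v^0.39 = 7070^0.39 = 31.72
g^-0.26 = 3.71^-0.26 = 0.7112
(sin 70°)^1 = 0.9397^1 = 0.9397
D = 1.5 × 0.7566 × 2152 × 31.72 × 0.7112 × 0.9397 = 51774 m
   = 51.77 km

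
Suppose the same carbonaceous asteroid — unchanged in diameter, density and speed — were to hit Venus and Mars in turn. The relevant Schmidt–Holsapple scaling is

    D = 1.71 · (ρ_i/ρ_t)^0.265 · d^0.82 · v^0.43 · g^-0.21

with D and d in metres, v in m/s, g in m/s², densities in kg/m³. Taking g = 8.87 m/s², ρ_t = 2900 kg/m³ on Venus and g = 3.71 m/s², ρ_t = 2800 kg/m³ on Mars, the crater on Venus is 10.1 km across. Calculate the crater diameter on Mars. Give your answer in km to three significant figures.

The impactor-only factors (d, v, ρ_i) cancel in the ratio, leaving D_Mars/D_Venus = (g_Mars/g_Venus)^-0.21 · (ρ_t,Venus/ρ_t,Mars)^0.265.
(3.71/8.87)^-0.21 = 0.4183^-0.21 = 1.201
(2900/2800)^0.265 = 1.036^0.265 = 1.009
Ratio = 1.201 × 1.009 = 1.212
D_Mars = 1.212 × 10.1 km = 12.2 km

D ≈ 12.2 km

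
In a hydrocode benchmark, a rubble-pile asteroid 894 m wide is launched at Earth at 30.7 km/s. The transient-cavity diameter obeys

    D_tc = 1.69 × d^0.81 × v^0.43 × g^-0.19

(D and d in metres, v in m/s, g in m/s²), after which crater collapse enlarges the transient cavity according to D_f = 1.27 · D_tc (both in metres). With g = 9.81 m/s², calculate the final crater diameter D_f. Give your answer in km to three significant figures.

v = 30700 m/s.
d^0.81 = 894^0.81 = 245.8
v^0.43 = 30700^0.43 = 85.01
g^-0.19 = 9.81^-0.19 = 0.6480
D_tc = 1.69 × 245.8 × 85.01 × 0.6480 = 22880 m
D_f = 1.27 × 22880 = 29058 m
     = 29.06 km

D_f ≈ 29.1 km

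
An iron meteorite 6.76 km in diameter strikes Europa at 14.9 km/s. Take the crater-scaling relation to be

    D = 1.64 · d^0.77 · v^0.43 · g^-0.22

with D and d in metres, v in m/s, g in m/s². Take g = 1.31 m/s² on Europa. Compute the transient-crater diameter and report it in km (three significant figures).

In SI units: d = 6760 m, v = 14900 m/s.
d^0.77 = 6760^0.77 = 889.3
v^0.43 = 14900^0.43 = 62.30
g^-0.22 = 1.31^-0.22 = 0.9423
D = 1.64 × 889.3 × 62.30 × 0.9423 = 85619 m
   = 85.62 km

D ≈ 85.6 km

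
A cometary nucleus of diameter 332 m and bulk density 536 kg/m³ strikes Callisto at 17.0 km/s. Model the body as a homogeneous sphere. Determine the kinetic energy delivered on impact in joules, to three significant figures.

E ≈ 1.48 × 10^18 J

v = 17000 m/s.
Mass m = (π/6) ρ d³ = (π/6) × 536 × (332)³ = 1.027 × 10^10 kg
E = ½ m v² = 0.5 × 1.027 × 10^10 × (17000)² = 1.484 × 10^18 J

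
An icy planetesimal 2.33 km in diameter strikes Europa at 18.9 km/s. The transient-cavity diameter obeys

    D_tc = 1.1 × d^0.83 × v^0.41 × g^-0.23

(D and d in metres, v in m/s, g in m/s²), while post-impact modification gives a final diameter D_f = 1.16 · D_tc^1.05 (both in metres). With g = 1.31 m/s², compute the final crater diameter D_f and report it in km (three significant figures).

In SI: d = 2330 m, v = 18900 m/s.
d^0.83 = 2330^0.83 = 623.6
v^0.41 = 18900^0.41 = 56.67
g^-0.23 = 1.31^-0.23 = 0.9398
D_tc = 1.1 × 623.6 × 56.67 × 0.9398 = 36530 m
D_f = 1.16 × (36530)^1.05 = 71654 m
     = 71.65 km

D_f ≈ 71.7 km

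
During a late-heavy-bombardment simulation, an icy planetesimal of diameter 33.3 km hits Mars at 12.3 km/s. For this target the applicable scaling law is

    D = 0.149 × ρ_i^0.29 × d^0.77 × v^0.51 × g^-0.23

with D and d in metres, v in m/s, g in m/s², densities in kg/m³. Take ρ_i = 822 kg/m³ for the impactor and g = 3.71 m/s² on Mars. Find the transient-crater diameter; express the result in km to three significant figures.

In SI units: d = 33300 m, v = 12300 m/s.
ρ_i^0.29 = 822^0.29 = 7.003
d^0.77 = 33300^0.77 = 3036
v^0.51 = 12300^0.51 = 121.9
g^-0.23 = 3.71^-0.23 = 0.7397
D = 0.149 × 7.003 × 3036 × 121.9 × 0.7397 = 2.856 × 10^5 m
   = 285.6 km

D ≈ 286 km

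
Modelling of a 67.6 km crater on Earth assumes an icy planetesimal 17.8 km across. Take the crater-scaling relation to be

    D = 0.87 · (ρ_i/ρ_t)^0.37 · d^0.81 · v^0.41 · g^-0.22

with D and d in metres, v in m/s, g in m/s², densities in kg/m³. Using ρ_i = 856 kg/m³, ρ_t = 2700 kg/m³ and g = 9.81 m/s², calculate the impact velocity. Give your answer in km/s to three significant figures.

Rearranging for v: v = [D / (0.87 · (856/2700)^0.37 · 17800^0.81 · 9.81^-0.22)]^(1/0.41).
D = 67600 m.
(856/2700)^0.37 = 0.6537
17800^0.81 = 2772
9.81^-0.22 = 0.6051
Denominator = 0.87 × 0.6537 × 2772 × 0.6051 = 953.9
D / 953.9 = 67600 / 953.9 = 70.87
v = 70.87^(1/0.41) = 70.87^2.439 = 32605 m/s

v ≈ 32.6 km/s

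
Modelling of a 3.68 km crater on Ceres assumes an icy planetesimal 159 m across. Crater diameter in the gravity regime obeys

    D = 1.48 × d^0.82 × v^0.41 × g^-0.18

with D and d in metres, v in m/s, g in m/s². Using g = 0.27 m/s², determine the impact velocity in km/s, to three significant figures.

Rearranging for v: v = [D / (1.48 · 159^0.82 · 0.27^-0.18)]^(1/0.41).
D = 3680 m.
159^0.82 = 63.85
0.27^-0.18 = 1.266
Denominator = 1.48 × 63.85 × 1.266 = 119.6
D / 119.6 = 3680 / 119.6 = 30.77
v = 30.77^(1/0.41) = 30.77^2.439 = 4261 m/s

v ≈ 4.26 km/s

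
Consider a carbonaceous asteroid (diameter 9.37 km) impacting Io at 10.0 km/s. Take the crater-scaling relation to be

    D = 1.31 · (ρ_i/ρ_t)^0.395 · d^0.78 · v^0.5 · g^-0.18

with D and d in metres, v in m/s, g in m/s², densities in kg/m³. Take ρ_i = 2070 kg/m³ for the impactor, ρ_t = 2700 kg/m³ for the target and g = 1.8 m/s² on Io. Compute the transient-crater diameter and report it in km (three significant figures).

D ≈ 133 km

In SI units: d = 9370 m, v = 10000 m/s.
(ρ_i/ρ_t)^0.395 = (2070/2700)^0.395 = 0.9004
d^0.78 = 9370^0.78 = 1253
v^0.5 = 10000^0.5 = 100.0
g^-0.18 = 1.8^-0.18 = 0.8996
D = 1.31 × 0.9004 × 1253 × 100.0 × 0.8996 = 1.330 × 10^5 m
   = 133.0 km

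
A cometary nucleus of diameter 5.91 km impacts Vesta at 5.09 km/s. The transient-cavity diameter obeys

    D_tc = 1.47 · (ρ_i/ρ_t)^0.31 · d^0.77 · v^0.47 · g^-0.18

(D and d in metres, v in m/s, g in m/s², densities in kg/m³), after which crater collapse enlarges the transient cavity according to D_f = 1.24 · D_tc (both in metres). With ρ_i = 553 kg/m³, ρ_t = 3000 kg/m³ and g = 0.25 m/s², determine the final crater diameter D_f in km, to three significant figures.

D_f ≈ 61.3 km

In SI: d = 5910 m, v = 5090 m/s.
(ρ_i/ρ_t)^0.31 = (553/3000)^0.31 = 0.5920
d^0.77 = 5910^0.77 = 801.9
v^0.47 = 5090^0.47 = 55.23
g^-0.18 = 0.25^-0.18 = 1.283
D_tc = 1.47 × 0.5920 × 801.9 × 55.23 × 1.283 = 49450 m
D_f = 1.24 × 49450 = 61318 m
     = 61.32 km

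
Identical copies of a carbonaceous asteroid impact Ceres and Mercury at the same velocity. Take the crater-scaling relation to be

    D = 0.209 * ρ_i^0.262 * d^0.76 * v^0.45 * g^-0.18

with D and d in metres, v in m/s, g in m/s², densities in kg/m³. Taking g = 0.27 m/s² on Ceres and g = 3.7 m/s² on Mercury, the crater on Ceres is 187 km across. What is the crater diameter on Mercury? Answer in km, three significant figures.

All impactor-dependent factors cancel in the ratio, leaving D_Mercury/D_Ceres = (g_Mercury/g_Ceres)^-0.18.
(3.7/0.27)^-0.18 = 13.70^-0.18 = 0.6243
D_Mercury = 0.6243 × 187 km = 117 km

D ≈ 117 km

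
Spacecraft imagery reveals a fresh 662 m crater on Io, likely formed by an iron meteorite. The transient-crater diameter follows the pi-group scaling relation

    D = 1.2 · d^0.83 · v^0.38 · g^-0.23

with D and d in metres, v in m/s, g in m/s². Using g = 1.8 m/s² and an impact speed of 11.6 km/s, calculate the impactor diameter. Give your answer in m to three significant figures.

d ≈ 32.6 m

Rearranging for d: d = [D / (1.2 · 11600^0.38 · 1.8^-0.23)]^(1/0.83).
11600^0.38 = 35.03
1.8^-0.23 = 0.8735
Denominator = 1.2 × 35.03 × 0.8735 = 36.72
D / 36.72 = 662 / 36.72 = 18.03
d = 18.03^(1/0.83) = 18.03^1.2048 = 32.60 m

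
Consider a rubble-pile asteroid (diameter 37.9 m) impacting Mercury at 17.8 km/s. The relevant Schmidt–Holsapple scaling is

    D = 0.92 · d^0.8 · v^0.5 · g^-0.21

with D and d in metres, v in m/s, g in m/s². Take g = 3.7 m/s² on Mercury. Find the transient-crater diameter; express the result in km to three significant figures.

In SI units: v = 17800 m/s.
d^0.8 = 37.9^0.8 = 18.32
v^0.5 = 17800^0.5 = 133.4
g^-0.21 = 3.7^-0.21 = 0.7598
D = 0.92 × 18.32 × 133.4 × 0.7598 = 1708 m
   = 1.708 km

D ≈ 1.71 km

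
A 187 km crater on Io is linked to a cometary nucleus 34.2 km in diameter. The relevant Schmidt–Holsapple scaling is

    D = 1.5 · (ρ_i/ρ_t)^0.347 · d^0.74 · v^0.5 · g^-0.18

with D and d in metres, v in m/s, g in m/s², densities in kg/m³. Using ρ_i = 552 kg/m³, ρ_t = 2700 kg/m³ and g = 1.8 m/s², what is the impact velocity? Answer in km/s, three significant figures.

Rearranging for v: v = [D / (1.5 · (552/2700)^0.347 · 34200^0.74 · 1.8^-0.18)]^(1/0.5).
D = 187000 m.
(552/2700)^0.347 = 0.5765
34200^0.74 = 2266
1.8^-0.18 = 0.8996
Denominator = 1.5 × 0.5765 × 2266 × 0.8996 = 1763
D / 1763 = 187000 / 1763 = 106.1
v = 106.1^(1/0.5) = 106.1^2 = 11257 m/s

v ≈ 11.3 km/s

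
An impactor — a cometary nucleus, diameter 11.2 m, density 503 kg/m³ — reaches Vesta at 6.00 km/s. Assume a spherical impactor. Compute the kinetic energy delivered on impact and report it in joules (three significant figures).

E ≈ 6.66 × 10^12 J

v = 6000 m/s.
Mass m = (π/6) ρ d³ = (π/6) × 503 × (11.2)³ = 3.700 × 10^5 kg
E = ½ m v² = 0.5 × 3.700 × 10^5 × (6000)² = 6.660 × 10^12 J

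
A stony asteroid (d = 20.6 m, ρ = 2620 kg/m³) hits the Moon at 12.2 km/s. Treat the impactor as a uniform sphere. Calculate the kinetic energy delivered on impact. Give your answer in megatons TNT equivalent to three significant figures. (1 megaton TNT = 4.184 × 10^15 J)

v = 12200 m/s.
Mass m = (π/6) ρ d³ = (π/6) × 2620 × (20.6)³ = 1.199 × 10^7 kg
E = ½ m v² = 0.5 × 1.199 × 10^7 × (12200)² = 8.923 × 10^14 J
   = 8.923 × 10^14 / 4.184×10^15 = 0.2133 Mt

E ≈ 0.213 Mt TNT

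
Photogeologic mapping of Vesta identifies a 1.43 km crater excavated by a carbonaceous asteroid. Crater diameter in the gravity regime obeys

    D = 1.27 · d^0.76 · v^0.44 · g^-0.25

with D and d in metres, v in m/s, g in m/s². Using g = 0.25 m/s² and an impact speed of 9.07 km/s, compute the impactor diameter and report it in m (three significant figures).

d ≈ 33.6 m

Rearranging for d: d = [D / (1.27 · 9070^0.44 · 0.25^-0.25)]^(1/0.76).
D = 1430 m.
9070^0.44 = 55.12
0.25^-0.25 = 1.414
Denominator = 1.27 × 55.12 × 1.414 = 98.98
D / 98.98 = 1430 / 98.98 = 14.45
d = 14.45^(1/0.76) = 14.45^1.3158 = 33.59 m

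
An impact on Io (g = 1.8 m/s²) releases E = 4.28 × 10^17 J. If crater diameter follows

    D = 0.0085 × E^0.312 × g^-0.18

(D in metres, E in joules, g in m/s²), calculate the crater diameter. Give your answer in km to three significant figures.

D ≈ 2.42 km

E^0.312 = (4.28 × 10^17)^0.312 = 3.170 × 10^5
g^-0.18 = 1.8^-0.18 = 0.8996
D = 0.0085 × 3.170 × 10^5 × 0.8996 = 2424 m
   = 2.424 km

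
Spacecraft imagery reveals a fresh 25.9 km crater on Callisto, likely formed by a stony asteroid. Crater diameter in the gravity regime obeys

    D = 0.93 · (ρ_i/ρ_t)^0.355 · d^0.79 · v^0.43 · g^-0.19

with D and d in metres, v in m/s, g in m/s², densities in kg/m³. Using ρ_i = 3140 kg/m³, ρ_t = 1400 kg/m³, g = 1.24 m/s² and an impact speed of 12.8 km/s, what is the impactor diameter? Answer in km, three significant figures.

d ≈ 1.80 km

Rearranging for d: d = [D / (0.93 · (3140/1400)^0.355 · 12800^0.43 · 1.24^-0.19)]^(1/0.79).
D = 25900 m.
(3140/1400)^0.355 = 1.332
12800^0.43 = 58.36
1.24^-0.19 = 0.9600
Denominator = 0.93 × 1.332 × 58.36 × 0.9600 = 69.40
D / 69.40 = 25900 / 69.40 = 373.2
d = 373.2^(1/0.79) = 373.2^1.2658 = 1801 m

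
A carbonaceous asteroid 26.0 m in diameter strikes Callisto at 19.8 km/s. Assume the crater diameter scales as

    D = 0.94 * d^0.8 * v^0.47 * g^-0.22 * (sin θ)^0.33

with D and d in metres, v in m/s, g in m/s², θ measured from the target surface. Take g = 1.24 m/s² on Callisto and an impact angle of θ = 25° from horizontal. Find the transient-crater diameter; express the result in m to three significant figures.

In SI units: v = 19800 m/s.
d^0.8 = 26^0.8 = 13.55
v^0.47 = 19800^0.47 = 104.6
g^-0.22 = 1.24^-0.22 = 0.9538
(sin 25°)^0.33 = 0.4226^0.33 = 0.7526
D = 0.94 × 13.55 × 104.6 × 0.9538 × 0.7526 = 956.4 m

D ≈ 956 m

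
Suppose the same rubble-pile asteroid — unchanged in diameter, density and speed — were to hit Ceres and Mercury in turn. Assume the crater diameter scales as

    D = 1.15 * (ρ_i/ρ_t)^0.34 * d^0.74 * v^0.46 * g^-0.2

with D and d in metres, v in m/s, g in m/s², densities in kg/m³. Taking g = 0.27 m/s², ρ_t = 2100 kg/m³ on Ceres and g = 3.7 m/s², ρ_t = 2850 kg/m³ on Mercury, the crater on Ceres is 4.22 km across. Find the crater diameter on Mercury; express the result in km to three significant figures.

The impactor-only factors (d, v, ρ_i) cancel in the ratio, leaving D_Mercury/D_Ceres = (g_Mercury/g_Ceres)^-0.2 · (ρ_t,Ceres/ρ_t,Mercury)^0.34.
(3.7/0.27)^-0.2 = 13.70^-0.2 = 0.5925
(2100/2850)^0.34 = 0.7368^0.34 = 0.9014
Ratio = 0.5925 × 0.9014 = 0.5341
D_Mercury = 0.5341 × 4.22 km = 2.25 km

D ≈ 2.25 km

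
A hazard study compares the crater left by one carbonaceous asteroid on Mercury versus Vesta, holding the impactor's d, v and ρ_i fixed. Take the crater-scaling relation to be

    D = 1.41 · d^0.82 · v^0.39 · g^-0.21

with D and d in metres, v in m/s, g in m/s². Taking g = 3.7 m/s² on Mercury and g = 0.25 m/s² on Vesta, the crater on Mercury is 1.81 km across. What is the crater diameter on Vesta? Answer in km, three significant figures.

All impactor-dependent factors cancel in the ratio, leaving D_Vesta/D_Mercury = (g_Vesta/g_Mercury)^-0.21.
(0.25/3.7)^-0.21 = 0.06757^-0.21 = 1.761
D_Vesta = 1.761 × 1.81 km = 3.19 km

D ≈ 3.19 km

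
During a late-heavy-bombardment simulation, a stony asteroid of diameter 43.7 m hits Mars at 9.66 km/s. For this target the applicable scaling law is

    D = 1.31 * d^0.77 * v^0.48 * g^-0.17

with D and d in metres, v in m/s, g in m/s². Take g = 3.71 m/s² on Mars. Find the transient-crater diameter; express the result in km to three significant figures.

In SI units: v = 9660 m/s.
d^0.77 = 43.7^0.77 = 18.33
v^0.48 = 9660^0.48 = 81.81
g^-0.17 = 3.71^-0.17 = 0.8002
D = 1.31 × 18.33 × 81.81 × 0.8002 = 1572 m
   = 1.572 km

D ≈ 1.57 km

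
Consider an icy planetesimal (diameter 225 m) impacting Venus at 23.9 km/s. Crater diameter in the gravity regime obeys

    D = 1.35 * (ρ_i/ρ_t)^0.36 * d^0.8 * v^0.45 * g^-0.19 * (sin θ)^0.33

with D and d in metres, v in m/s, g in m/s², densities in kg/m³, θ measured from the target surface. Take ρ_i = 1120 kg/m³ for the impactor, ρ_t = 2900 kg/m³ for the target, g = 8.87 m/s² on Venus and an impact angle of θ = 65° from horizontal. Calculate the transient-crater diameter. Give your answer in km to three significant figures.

D ≈ 4.36 km

In SI units: v = 23900 m/s.
(ρ_i/ρ_t)^0.36 = (1120/2900)^0.36 = 0.7100
d^0.8 = 225^0.8 = 76.16
v^0.45 = 23900^0.45 = 93.39
g^-0.19 = 8.87^-0.19 = 0.6605
(sin 65°)^0.33 = 0.9063^0.33 = 0.9681
D = 1.35 × 0.7100 × 76.16 × 93.39 × 0.6605 × 0.9681 = 4359 m
   = 4.359 km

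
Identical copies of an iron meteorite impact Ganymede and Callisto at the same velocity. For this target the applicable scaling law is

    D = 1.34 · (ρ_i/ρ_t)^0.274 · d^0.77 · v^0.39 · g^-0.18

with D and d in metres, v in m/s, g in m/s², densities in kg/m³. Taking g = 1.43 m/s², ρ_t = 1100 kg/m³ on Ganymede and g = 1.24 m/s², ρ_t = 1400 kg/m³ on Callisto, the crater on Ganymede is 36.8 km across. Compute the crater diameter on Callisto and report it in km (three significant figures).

The impactor-only factors (d, v, ρ_i) cancel in the ratio, leaving D_Callisto/D_Ganymede = (g_Callisto/g_Ganymede)^-0.18 · (ρ_t,Ganymede/ρ_t,Callisto)^0.274.
(1.24/1.43)^-0.18 = 0.8671^-0.18 = 1.026
(1100/1400)^0.274 = 0.7857^0.274 = 0.9361
Ratio = 1.026 × 0.9361 = 0.9604
D_Callisto = 0.9604 × 36.8 km = 35.3 km

D ≈ 35.3 km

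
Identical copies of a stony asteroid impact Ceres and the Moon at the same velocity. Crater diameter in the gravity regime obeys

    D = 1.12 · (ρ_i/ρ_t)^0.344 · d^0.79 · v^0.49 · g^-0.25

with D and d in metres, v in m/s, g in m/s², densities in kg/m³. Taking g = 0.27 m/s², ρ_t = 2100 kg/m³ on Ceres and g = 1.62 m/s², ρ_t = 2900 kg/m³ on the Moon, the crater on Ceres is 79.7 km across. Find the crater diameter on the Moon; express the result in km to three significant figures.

The impactor-only factors (d, v, ρ_i) cancel in the ratio, leaving D_Moon/D_Ceres = (g_Moon/g_Ceres)^-0.25 · (ρ_t,Ceres/ρ_t,Moon)^0.344.
(1.62/0.27)^-0.25 = 6.000^-0.25 = 0.6389
(2100/2900)^0.344 = 0.7241^0.344 = 0.8949
Ratio = 0.6389 × 0.8949 = 0.5718
D_Moon = 0.5718 × 79.7 km = 45.6 km

D ≈ 45.6 km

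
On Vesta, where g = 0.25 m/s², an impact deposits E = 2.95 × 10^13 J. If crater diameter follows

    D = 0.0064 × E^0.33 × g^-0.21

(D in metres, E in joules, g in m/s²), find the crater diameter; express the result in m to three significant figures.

D ≈ 239 m

E^0.33 = (2.95 × 10^13)^0.33 = 2.786 × 10^4
g^-0.21 = 0.25^-0.21 = 1.338
D = 0.0064 × 2.786 × 10^4 × 1.338 = 238.6 m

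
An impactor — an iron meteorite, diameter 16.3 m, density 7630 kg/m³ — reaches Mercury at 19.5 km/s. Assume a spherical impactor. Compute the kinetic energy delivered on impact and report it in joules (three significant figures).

v = 19500 m/s.
Mass m = (π/6) ρ d³ = (π/6) × 7630 × (16.3)³ = 1.730 × 10^7 kg
E = ½ m v² = 0.5 × 1.730 × 10^7 × (19500)² = 3.289 × 10^15 J

E ≈ 3.29 × 10^15 J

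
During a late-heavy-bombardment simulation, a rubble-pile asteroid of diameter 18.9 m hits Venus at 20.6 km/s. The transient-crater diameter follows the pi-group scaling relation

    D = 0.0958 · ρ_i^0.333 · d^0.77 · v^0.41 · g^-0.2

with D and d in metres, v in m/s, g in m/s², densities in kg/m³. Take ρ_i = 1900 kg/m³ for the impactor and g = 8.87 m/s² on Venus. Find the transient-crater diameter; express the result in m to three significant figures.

D ≈ 432 m

In SI units: v = 20600 m/s.
ρ_i^0.333 = 1900^0.333 = 12.35
d^0.77 = 18.9^0.77 = 9.613
v^0.41 = 20600^0.41 = 58.71
g^-0.2 = 8.87^-0.2 = 0.6463
D = 0.0958 × 12.35 × 9.613 × 58.71 × 0.6463 = 431.6 m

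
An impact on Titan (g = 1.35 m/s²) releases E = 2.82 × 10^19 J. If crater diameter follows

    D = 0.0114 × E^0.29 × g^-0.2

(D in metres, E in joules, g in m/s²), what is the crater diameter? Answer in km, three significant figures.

E^0.29 = (2.82 × 10^19)^0.29 = 4.371 × 10^5
g^-0.2 = 1.35^-0.2 = 0.9417
D = 0.0114 × 4.371 × 10^5 × 0.9417 = 4692 m
   = 4.692 km

D ≈ 4.69 km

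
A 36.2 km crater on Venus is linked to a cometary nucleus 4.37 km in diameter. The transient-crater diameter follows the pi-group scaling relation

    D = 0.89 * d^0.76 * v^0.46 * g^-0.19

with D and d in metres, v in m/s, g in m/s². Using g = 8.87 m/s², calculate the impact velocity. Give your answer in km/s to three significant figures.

v ≈ 25.0 km/s

Rearranging for v: v = [D / (0.89 · 4370^0.76 · 8.87^-0.19)]^(1/0.46).
D = 36200 m.
4370^0.76 = 584.5
8.87^-0.19 = 0.6605
Denominator = 0.89 × 584.5 × 0.6605 = 343.6
D / 343.6 = 36200 / 343.6 = 105.4
v = 105.4^(1/0.46) = 105.4^2.1739 = 24972 m/s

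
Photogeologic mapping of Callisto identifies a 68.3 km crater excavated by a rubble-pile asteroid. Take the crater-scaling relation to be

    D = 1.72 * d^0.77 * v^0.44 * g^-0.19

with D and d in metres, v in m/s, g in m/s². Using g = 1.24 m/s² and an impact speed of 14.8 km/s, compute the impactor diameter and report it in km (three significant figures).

Rearranging for d: d = [D / (1.72 · 14800^0.44 · 1.24^-0.19)]^(1/0.77).
D = 68300 m.
14800^0.44 = 68.38
1.24^-0.19 = 0.9600
Denominator = 1.72 × 68.38 × 0.9600 = 112.9
D / 112.9 = 68300 / 112.9 = 605.0
d = 605.0^(1/0.77) = 605.0^1.2987 = 4099 m

d ≈ 4.10 km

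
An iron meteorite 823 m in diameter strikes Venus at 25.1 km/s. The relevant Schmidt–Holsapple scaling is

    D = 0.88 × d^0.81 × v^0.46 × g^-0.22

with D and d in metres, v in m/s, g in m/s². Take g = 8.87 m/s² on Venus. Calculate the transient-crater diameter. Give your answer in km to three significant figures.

D ≈ 13.2 km

In SI units: v = 25100 m/s.
d^0.81 = 823^0.81 = 229.9
v^0.46 = 25100^0.46 = 105.6
g^-0.22 = 8.87^-0.22 = 0.6187
D = 0.88 × 229.9 × 105.6 × 0.6187 = 13218 m
   = 13.22 km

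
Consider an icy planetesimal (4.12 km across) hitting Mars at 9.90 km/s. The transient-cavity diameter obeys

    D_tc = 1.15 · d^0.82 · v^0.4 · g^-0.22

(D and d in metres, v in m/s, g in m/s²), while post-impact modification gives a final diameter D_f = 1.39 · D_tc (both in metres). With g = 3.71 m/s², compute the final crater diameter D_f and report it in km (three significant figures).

In SI: d = 4120 m, v = 9900 m/s.
d^0.82 = 4120^0.82 = 920.9
v^0.4 = 9900^0.4 = 39.65
g^-0.22 = 3.71^-0.22 = 0.7494
D_tc = 1.15 × 920.9 × 39.65 × 0.7494 = 31470 m
D_f = 1.39 × 31470 = 43743 m
     = 43.74 km

D_f ≈ 43.7 km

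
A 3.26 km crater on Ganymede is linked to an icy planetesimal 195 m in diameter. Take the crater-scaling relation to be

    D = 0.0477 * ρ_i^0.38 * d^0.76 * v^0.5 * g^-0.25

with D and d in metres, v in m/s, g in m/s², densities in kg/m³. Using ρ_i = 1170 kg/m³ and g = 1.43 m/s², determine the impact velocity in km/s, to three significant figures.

Rearranging for v: v = [D / (0.0477 · 1170^0.38 · 195^0.76 · 1.43^-0.25)]^(1/0.5).
D = 3260 m.
1170^0.38 = 14.65
195^0.76 = 55.01
1.43^-0.25 = 0.9145
Denominator = 0.0477 × 14.65 × 55.01 × 0.9145 = 35.15
D / 35.15 = 3260 / 35.15 = 92.75
v = 92.75^(1/0.5) = 92.75^2 = 8603 m/s

v ≈ 8.60 km/s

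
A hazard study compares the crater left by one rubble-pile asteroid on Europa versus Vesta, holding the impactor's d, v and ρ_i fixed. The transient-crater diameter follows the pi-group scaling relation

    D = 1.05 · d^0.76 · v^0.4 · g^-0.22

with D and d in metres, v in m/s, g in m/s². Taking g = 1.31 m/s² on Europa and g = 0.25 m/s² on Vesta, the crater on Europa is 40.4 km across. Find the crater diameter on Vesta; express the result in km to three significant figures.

D ≈ 58.2 km

All impactor-dependent factors cancel in the ratio, leaving D_Vesta/D_Europa = (g_Vesta/g_Europa)^-0.22.
(0.25/1.31)^-0.22 = 0.1908^-0.22 = 1.440
D_Vesta = 1.440 × 40.4 km = 58.2 km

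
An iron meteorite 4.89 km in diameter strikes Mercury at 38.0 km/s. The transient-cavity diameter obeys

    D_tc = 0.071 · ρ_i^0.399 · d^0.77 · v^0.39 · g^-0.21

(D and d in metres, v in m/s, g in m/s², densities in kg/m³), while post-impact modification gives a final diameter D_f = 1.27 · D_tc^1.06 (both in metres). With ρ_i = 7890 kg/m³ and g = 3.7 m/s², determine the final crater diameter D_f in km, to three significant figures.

In SI: d = 4890 m, v = 38000 m/s.
ρ_i^0.399 = 7890^0.399 = 35.89
d^0.77 = 4890^0.77 = 693.1
v^0.39 = 38000^0.39 = 61.11
g^-0.21 = 3.7^-0.21 = 0.7598
D_tc = 0.071 × 35.89 × 693.1 × 61.11 × 0.7598 = 82000 m
D_f = 1.27 × (82000)^1.06 = 2.053 × 10^5 m
     = 205.3 km

D_f ≈ 205 km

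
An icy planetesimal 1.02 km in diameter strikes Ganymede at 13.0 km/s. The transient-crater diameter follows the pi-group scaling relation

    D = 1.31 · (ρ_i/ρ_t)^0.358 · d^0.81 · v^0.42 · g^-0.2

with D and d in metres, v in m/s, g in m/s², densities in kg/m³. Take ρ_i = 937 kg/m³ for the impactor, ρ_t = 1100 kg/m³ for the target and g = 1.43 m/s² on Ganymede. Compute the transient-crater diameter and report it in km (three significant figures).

D ≈ 16.8 km

In SI units: d = 1020 m, v = 13000 m/s.
(ρ_i/ρ_t)^0.358 = (937/1100)^0.358 = 0.9442
d^0.81 = 1020^0.81 = 273.5
v^0.42 = 13000^0.42 = 53.44
g^-0.2 = 1.43^-0.2 = 0.9310
D = 1.31 × 0.9442 × 273.5 × 53.44 × 0.9310 = 16831 m
   = 16.83 km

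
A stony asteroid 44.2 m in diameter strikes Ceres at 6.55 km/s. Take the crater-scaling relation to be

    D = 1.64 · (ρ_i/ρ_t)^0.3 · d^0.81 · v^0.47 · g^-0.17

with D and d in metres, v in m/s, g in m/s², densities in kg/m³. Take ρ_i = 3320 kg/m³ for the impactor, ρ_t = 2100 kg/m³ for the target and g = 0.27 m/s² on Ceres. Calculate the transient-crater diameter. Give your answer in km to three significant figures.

D ≈ 3.14 km

In SI units: v = 6550 m/s.
(ρ_i/ρ_t)^0.3 = (3320/2100)^0.3 = 1.147
d^0.81 = 44.2^0.81 = 21.52
v^0.47 = 6550^0.47 = 62.18
g^-0.17 = 0.27^-0.17 = 1.249
D = 1.64 × 1.147 × 21.52 × 62.18 × 1.249 = 3144 m
   = 3.144 km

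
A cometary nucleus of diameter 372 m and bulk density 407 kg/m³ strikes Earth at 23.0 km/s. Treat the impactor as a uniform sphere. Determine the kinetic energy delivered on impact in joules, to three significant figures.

E ≈ 2.90 × 10^18 J

v = 23000 m/s.
Mass m = (π/6) ρ d³ = (π/6) × 407 × (372)³ = 1.097 × 10^10 kg
E = ½ m v² = 0.5 × 1.097 × 10^10 × (23000)² = 2.902 × 10^18 J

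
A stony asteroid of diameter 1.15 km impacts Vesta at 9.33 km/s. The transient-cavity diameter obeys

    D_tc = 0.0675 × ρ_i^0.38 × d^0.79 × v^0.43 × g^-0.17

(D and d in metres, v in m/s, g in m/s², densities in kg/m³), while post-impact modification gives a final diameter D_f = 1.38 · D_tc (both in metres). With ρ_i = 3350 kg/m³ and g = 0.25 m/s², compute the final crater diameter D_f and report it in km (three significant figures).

In SI: d = 1150 m, v = 9330 m/s.
ρ_i^0.38 = 3350^0.38 = 21.85
d^0.79 = 1150^0.79 = 261.8
v^0.43 = 9330^0.43 = 50.94
g^-0.17 = 0.25^-0.17 = 1.266
D_tc = 0.0675 × 21.85 × 261.8 × 50.94 × 1.266 = 24900 m
D_f = 1.38 × 24900 = 34362 m
     = 34.36 km

D_f ≈ 34.4 km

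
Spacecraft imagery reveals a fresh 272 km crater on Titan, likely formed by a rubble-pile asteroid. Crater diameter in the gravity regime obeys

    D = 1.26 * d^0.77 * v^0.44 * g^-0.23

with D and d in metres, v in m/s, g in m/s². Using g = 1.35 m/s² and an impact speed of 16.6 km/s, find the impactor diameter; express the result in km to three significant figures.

Rearranging for d: d = [D / (1.26 · 16600^0.44 · 1.35^-0.23)]^(1/0.77).
D = 272000 m.
16600^0.44 = 71.92
1.35^-0.23 = 0.9333
Denominator = 1.26 × 71.92 × 0.9333 = 84.57
D / 84.57 = 272000 / 84.57 = 3216
d = 3216^(1/0.77) = 3216^1.2987 = 35888 m

d ≈ 35.9 km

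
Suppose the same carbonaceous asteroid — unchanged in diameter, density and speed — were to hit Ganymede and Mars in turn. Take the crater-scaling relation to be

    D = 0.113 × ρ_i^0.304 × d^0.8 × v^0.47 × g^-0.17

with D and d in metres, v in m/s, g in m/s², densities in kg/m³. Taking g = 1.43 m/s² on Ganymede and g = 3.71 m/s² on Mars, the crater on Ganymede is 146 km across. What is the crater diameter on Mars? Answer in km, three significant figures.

D ≈ 124 km

All impactor-dependent factors cancel in the ratio, leaving D_Mars/D_Ganymede = (g_Mars/g_Ganymede)^-0.17.
(3.71/1.43)^-0.17 = 2.594^-0.17 = 0.8504
D_Mars = 0.8504 × 146 km = 124 km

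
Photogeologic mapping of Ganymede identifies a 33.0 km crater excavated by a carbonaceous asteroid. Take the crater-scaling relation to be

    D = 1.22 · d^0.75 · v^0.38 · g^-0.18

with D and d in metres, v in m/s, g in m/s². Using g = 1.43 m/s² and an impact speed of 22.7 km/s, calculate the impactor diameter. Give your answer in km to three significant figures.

Rearranging for d: d = [D / (1.22 · 22700^0.38 · 1.43^-0.18)]^(1/0.75).
D = 33000 m.
22700^0.38 = 45.22
1.43^-0.18 = 0.9376
Denominator = 1.22 × 45.22 × 0.9376 = 51.73
D / 51.73 = 33000 / 51.73 = 637.9
d = 637.9^(1/0.75) = 637.9^1.3333 = 5490 m

d ≈ 5.49 km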